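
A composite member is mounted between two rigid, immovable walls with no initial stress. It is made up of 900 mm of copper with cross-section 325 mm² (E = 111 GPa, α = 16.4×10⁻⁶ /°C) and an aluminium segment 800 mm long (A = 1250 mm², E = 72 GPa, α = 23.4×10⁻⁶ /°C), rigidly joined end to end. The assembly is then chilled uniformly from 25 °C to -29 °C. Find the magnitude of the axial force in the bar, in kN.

P ≈ 53.4 kN (tensile)

Free thermal contraction of the whole bar: Σ αᵢΔT Lᵢ = 16.4×10⁻⁶×54×900 + 23.4×10⁻⁶×54×800 = 1.808 mm.
The walls prevent any net length change, so an axial force P (same in every segment) develops. Compatibility: P · Σ Lᵢ/(AᵢEᵢ) = δ_free.
Σ Lᵢ/(AᵢEᵢ) = 900/(325×111×10³) + 800/(1250×72×10³) = 3.384×10⁻⁵ mm/N.
P = 1.808 / 3.384×10⁻⁵ = 53430 N = 53.43 kN, tensile.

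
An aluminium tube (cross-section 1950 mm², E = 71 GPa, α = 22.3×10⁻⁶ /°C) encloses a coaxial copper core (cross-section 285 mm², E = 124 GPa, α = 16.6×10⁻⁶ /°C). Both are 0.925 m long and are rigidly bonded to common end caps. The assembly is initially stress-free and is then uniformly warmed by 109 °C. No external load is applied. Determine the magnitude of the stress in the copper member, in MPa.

σ ≈ 61.4 MPa (tensile)

The aluminium has the larger α, so on heating it would change length more than the copper if both were free. The rigid plates force a common final length, so the aluminium is put into compression and the copper into tension, with equal and opposite forces P (no external load).
Setting the final lengths equal and cancelling L: (α₁ − α₂)ΔT = P/(A₁E₁) + P/(A₂E₂).
|α₁ − α₂|·ΔT = 5.7×10⁻⁶ × 109 = 0.0006213.
1/(A₁E₁) + 1/(A₂E₂) = 1/(1950×71×10³) + 1/(285×124×10³) = 3.552×10⁻⁸ N⁻¹.
So P = 0.0006213 / 3.552×10⁻⁸ = 17.49 kN.
σ_{copper} = P/A₂ = 17490/285 = 61.37 MPa, tensile.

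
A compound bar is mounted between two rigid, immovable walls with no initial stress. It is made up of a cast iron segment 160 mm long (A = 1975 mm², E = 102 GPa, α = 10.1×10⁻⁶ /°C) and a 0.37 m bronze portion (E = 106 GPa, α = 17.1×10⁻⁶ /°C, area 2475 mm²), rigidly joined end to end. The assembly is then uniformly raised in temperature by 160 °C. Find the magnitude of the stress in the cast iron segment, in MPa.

σ ≈ 292 MPa (compressive)

With the walls removed the bar would change length by δ_free = Σ αᵢΔT Lᵢ = 10.1×10⁻⁶×160×160 + 17.1×10⁻⁶×160×370 = 1.271 mm.
Since the ends are fixed, an axial force P builds up, equal in every segment, with P · Σ Lᵢ/(AᵢEᵢ) = δ_free.
Σ Lᵢ/(AᵢEᵢ) = 160/(1975×102×10³) + 370/(2475×106×10³) = 2.205×10⁻⁶ mm/N.
So P = 1.271 / 2.205×10⁻⁶ = 576.5 kN, compressive.
σ_{cast iron} = P / A = 576500 / 1975 = 291.9 MPa.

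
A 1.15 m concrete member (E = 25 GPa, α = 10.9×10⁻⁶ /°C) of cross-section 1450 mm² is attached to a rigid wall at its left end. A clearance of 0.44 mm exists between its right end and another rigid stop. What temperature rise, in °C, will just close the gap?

ΔT ≈ 35.1 °C

The gap closes when αΔT L = 0.44 mm, since the member is still unstressed at that instant.
So ΔT = g/(αL) = 0.44/(10.9×10⁻⁶ × 1150) = 35.1 °C.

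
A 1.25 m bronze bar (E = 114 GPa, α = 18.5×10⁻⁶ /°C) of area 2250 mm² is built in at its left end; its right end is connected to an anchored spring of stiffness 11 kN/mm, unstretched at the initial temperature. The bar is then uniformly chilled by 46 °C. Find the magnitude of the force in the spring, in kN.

P ≈ 11.1 kN

If the spring were absent the bar would shorten by αΔT L = 18.5×10⁻⁶ × 46 × 1250 = 1.064 mm.
With a force P in the spring, the elastic change of the bar is PL/(AE) and that of the spring is P/k; compatibility requires their sum to equal δ_free.
P [ L/(AE) + 1/k ] = δ_free → P [ 1250/(2250×114×10³) + 1/(11×10³) ] = 1.064.
P = 1.064 / 9.578×10⁻⁵ = 11110 N.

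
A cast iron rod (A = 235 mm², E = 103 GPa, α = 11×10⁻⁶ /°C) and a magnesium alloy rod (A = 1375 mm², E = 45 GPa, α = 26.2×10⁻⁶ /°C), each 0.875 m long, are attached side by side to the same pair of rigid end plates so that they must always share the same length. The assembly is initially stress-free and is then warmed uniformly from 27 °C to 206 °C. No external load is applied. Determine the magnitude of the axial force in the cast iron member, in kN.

P ≈ 47.3 kN (tensile in the cast iron)

The magnesium alloy has the larger α, so on heating it would change length more than the cast iron if both were free. The rigid plates force a common final length, so the magnesium alloy is put into compression and the cast iron into tension, with equal and opposite forces P (no external load).
Equating the net (thermal + elastic) strains gives |α₁ − α₂|·ΔT = P·[1/(A₁E₁) + 1/(A₂E₂)].
|α₁ − α₂|·ΔT = 15.2×10⁻⁶ × 179 = 0.002721.
1/(A₁E₁) + 1/(A₂E₂) = 1/(235×103×10³) + 1/(1375×45×10³) = 5.748×10⁻⁸ N⁻¹.
P = 0.002721 / 5.748×10⁻⁸ = 47340 N = 47.34 kN.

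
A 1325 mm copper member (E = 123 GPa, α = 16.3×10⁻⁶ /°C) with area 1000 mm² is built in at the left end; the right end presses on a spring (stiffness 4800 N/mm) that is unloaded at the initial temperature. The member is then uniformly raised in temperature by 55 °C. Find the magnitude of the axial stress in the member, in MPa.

Free thermal expansion: δ_free = αΔT L = 16.3×10⁻⁶ × 55 × 1325 = 1.188 mm.
Let P be the compressive force at the spring. The member shortens elastically by PL/(AE) and the spring compresses by P/k; together these equal δ_free.
So P = δ_free / [L/(AE) + 1/k] = 1.188 / [ 1325/(1000×123×10³) + 1/(4800) ].
P = 1.188 / 0.0002191 = 5421 N.
σ = P/A = 5421/1000 = 5.421 MPa.

σ ≈ 5.42 MPa (compressive)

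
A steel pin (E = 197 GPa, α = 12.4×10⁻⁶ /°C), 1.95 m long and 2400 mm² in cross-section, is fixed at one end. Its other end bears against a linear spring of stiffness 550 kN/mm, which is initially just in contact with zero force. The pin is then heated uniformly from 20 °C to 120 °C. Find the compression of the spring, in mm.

δ ≈ 0.74 mm

If the spring were absent the pin would lengthen by αΔT L = 12.4×10⁻⁶ × 100 × 1950 = 2.418 mm.
With a force P in the spring, the elastic change of the pin is PL/(AE) and that of the spring is P/k; compatibility requires their sum to equal δ_free.
So P = δ_free / [L/(AE) + 1/k] = 2.418 / [ 1950/(2400×197×10³) + 1/(550×10³) ].
P = 2.418 / 5.943×10⁻⁶ = 406900 N.
Spring compression = P/k = 406900/(550×10³) = 0.7398 mm.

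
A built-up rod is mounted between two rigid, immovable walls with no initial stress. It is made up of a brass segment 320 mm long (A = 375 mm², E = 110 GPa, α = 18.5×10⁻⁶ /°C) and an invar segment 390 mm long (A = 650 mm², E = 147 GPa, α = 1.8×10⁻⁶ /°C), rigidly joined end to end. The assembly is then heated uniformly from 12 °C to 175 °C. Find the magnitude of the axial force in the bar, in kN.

P ≈ 91.2 kN (compressive)

Free thermal expansion of the whole bar: Σ αᵢΔT Lᵢ = 18.5×10⁻⁶×163×320 + 1.8×10⁻⁶×163×390 = 1.079 mm.
The walls prevent any net length change, so an axial force P (same in every segment) develops. Compatibility: P · Σ Lᵢ/(AᵢEᵢ) = δ_free.
Σ Lᵢ/(AᵢEᵢ) = 320/(375×110×10³) + 390/(650×147×10³) = 1.184×10⁻⁵ mm/N.
So P = 1.079 / 1.184×10⁻⁵ = 91.17 kN, compressive.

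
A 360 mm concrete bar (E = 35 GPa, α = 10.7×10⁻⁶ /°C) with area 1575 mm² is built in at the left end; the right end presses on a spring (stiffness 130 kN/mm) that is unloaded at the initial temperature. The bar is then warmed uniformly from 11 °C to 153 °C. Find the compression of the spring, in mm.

Free thermal expansion: δ_free = αΔT L = 10.7×10⁻⁶ × 142 × 360 = 0.547 mm.
Let P be the compressive force at the spring. The bar shortens elastically by PL/(AE) and the spring compresses by P/k; together these equal δ_free.
So P = δ_free / [L/(AE) + 1/k] = 0.547 / [ 360/(1575×35×10³) + 1/(130×10³) ].
P = 0.547 / 1.422×10⁻⁵ = 38460 N.
Spring compression = P/k = 38460/(130×10³) = 0.2958 mm.

δ ≈ 0.296 mm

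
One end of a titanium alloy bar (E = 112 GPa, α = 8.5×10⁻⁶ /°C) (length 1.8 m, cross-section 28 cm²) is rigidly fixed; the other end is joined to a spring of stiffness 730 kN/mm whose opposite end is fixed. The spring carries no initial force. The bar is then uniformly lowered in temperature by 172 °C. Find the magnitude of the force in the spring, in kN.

P ≈ 370 kN

Free thermal contraction: δ_free = αΔT L = 8.5×10⁻⁶ × 172 × 1800 = 2.632 mm.
Let P be the tensile force in the spring. The bar extends elastically by PL/(AE) and the spring stretches by P/k; together these equal δ_free.
So P = δ_free / [L/(AE) + 1/k] = 2.632 / [ 1800/(2800×112×10³) + 1/(730×10³) ].
P = 2.632 / 7.11×10⁻⁶ = 370100 N.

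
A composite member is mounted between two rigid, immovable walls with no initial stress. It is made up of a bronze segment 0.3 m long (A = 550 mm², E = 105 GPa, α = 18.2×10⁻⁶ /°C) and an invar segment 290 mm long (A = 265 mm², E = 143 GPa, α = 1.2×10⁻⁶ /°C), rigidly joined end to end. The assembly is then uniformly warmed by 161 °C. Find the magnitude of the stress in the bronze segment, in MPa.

σ ≈ 132 MPa (compressive)

If the supports were absent, the total length change would be Σ αᵢΔT Lᵢ = 18.2×10⁻⁶×161×300 + 1.2×10⁻⁶×161×290 = 0.9351 mm.
The rigid supports impose zero overall length change; the single axial force P common to all segments must satisfy P Σ Lᵢ/(AᵢEᵢ) = δ_free.
The series flexibility is Σ Lᵢ/(AᵢEᵢ) = 300/(550×105×10³) + 290/(265×143×10³) = 1.285×10⁻⁵ mm/N.
P = 0.9351 / 1.285×10⁻⁵ = 72780 N = 72.78 kN, compressive.
σ_{bronze} = P / A = 72780 / 550 = 132.3 MPa.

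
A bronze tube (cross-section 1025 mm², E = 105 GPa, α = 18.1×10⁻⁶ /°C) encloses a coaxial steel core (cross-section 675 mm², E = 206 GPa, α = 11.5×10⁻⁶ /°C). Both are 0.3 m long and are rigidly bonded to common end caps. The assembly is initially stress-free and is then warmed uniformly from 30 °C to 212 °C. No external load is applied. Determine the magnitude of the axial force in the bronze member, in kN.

P ≈ 72.9 kN (compressive in the bronze)

Equilibrium of a rigid end plate with no external load gives equal and opposite internal forces ±P in the two members. Since α_{bronze} > α_{steel}, heating drives the bronze into compression and the steel into tension.
Equating the net (thermal + elastic) strains gives |α₁ − α₂|·ΔT = P·[1/(A₁E₁) + 1/(A₂E₂)].
|α₁ − α₂|·ΔT = 6.6×10⁻⁶ × 182 = 0.001201.
1/(A₁E₁) + 1/(A₂E₂) = 1/(1025×105×10³) + 1/(675×206×10³) = 1.648×10⁻⁸ N⁻¹.
P = 0.001201 / 1.648×10⁻⁸ = 72870 N = 72.87 kN.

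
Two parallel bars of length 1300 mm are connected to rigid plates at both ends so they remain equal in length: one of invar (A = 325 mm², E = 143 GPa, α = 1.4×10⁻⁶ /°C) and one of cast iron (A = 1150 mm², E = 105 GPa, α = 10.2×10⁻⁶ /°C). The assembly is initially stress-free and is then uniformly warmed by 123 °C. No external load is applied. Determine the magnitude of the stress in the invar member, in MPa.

σ ≈ 112 MPa (tensile)

Equilibrium of a rigid end plate with no external load gives equal and opposite internal forces ±P in the two members. Since α_{cast iron} > α_{invar}, heating drives the cast iron into compression and the invar into tension.
Compatibility of the two members (thermal + elastic change equal): (α₁ − α₂)ΔT = P·[1/(A₁E₁) + 1/(A₂E₂)].
|α₁ − α₂|·ΔT = 8.8×10⁻⁶ × 123 = 0.001082.
1/(A₁E₁) + 1/(A₂E₂) = 1/(325×143×10³) + 1/(1150×105×10³) = 2.98×10⁻⁸ N⁻¹.
So P = 0.001082 / 2.98×10⁻⁸ = 36.32 kN.
σ_{invar} = P/A₁ = 36320/325 = 111.8 MPa, tensile.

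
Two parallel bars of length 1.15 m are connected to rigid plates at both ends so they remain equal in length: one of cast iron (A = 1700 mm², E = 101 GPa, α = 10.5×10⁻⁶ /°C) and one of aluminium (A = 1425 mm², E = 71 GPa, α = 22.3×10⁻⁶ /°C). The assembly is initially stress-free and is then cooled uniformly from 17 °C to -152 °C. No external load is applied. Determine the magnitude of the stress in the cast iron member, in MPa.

σ ≈ 74.7 MPa (compressive)

The aluminium has the larger α, so on cooling it would change length more than the cast iron if both were free. The rigid plates force a common final length, so the aluminium is put into tension and the cast iron into compression, with equal and opposite forces P (no external load).
Compatibility of the two members (thermal + elastic change equal): (α₁ − α₂)ΔT = P·[1/(A₁E₁) + 1/(A₂E₂)].
|α₁ − α₂|·ΔT = 11.8×10⁻⁶ × 169 = 0.001994.
1/(A₁E₁) + 1/(A₂E₂) = 1/(1700×101×10³) + 1/(1425×71×10³) = 1.571×10⁻⁸ N⁻¹.
So P = 0.001994 / 1.571×10⁻⁸ = 127 kN.
σ_{cast iron} = P/A₁ = 127000/1700 = 74.68 MPa, compressive.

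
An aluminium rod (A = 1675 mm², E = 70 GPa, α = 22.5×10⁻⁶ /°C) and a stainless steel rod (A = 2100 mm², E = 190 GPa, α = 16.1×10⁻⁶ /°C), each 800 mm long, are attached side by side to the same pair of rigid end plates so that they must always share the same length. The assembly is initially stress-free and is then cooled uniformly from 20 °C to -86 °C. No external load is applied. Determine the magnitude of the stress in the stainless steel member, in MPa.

The aluminium has the larger α, so on cooling it would change length more than the stainless steel if both were free. The rigid plates force a common final length, so the aluminium is put into tension and the stainless steel into compression, with equal and opposite forces P (no external load).
Setting the final lengths equal and cancelling L: (α₁ − α₂)ΔT = P/(A₁E₁) + P/(A₂E₂).
|α₁ − α₂|·ΔT = 6.4×10⁻⁶ × 106 = 0.0006784.
1/(A₁E₁) + 1/(A₂E₂) = 1/(1675×70×10³) + 1/(2100×190×10³) = 1.104×10⁻⁸ N⁻¹.
So P = 0.0006784 / 1.104×10⁻⁸ = 61.48 kN.
σ_{stainless steel} = P/A₂ = 61480/2100 = 29.27 MPa, compressive.

σ ≈ 29.3 MPa (compressive)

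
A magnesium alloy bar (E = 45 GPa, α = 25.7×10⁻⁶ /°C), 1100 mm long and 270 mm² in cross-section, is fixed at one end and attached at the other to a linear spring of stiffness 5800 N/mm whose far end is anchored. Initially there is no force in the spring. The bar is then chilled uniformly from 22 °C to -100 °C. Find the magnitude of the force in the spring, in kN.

If the spring were absent the bar would shorten by αΔT L = 25.7×10⁻⁶ × 122 × 1100 = 3.449 mm.
With a force P in the spring, the elastic change of the bar is PL/(AE) and that of the spring is P/k; compatibility requires their sum to equal δ_free.
So P = δ_free / [L/(AE) + 1/k] = 3.449 / [ 1100/(270×45×10³) + 1/(5800) ].
P = 3.449 / 0.0002629 = 13120 N.

P ≈ 13.1 kN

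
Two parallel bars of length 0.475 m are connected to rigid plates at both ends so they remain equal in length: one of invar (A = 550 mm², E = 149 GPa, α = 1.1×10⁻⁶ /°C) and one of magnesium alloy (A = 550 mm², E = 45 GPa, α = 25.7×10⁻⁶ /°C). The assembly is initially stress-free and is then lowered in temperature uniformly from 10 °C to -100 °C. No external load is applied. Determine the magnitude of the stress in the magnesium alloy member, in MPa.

Equilibrium of a rigid end plate with no external load gives equal and opposite internal forces ±P in the two members. Since α_{magnesium alloy} > α_{invar}, cooling drives the magnesium alloy into tension and the invar into compression.
Equating the net (thermal + elastic) strains gives |α₁ − α₂|·ΔT = P·[1/(A₁E₁) + 1/(A₂E₂)].
|α₁ − α₂|·ΔT = 24.6×10⁻⁶ × 110 = 0.002706.
1/(A₁E₁) + 1/(A₂E₂) = 1/(550×149×10³) + 1/(550×45×10³) = 5.261×10⁻⁸ N⁻¹.
P = 0.002706 / 5.261×10⁻⁸ = 51440 N = 51.44 kN.
σ_{magnesium alloy} = P/A₂ = 51440/550 = 93.52 MPa, tensile.

σ ≈ 93.5 MPa (tensile)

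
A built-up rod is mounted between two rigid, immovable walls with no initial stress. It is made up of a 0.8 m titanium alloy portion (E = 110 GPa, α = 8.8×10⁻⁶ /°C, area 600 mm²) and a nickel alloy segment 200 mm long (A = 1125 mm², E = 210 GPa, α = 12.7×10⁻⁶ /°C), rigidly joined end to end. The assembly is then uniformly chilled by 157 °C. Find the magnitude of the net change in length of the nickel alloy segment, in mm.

If the supports were absent, the total length change would be Σ αᵢΔT Lᵢ = 8.8×10⁻⁶×157×800 + 12.7×10⁻⁶×157×200 = 1.504 mm.
Since the ends are fixed, an axial force P builds up, equal in every segment, with P · Σ Lᵢ/(AᵢEᵢ) = δ_free.
Σ Lᵢ/(AᵢEᵢ) = 800/(600×110×10³) + 200/(1125×210×10³) = 1.297×10⁻⁵ mm/N.
So P = 1.504 / 1.297×10⁻⁵ = 116 kN, tensile.
For the nickel alloy segment, free thermal change = 12.7×10⁻⁶×157×200 = 0.3988 mm and elastic change from P = 116000×200/(1125×210×10³) = 0.09819 mm; these oppose, so the net change is 0.301 mm (segment shortens).

|ΔL| ≈ 0.301 mm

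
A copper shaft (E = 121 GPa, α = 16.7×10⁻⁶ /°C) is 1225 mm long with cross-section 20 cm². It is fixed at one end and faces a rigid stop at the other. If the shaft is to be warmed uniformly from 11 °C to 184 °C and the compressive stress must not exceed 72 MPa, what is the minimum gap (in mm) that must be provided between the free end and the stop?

Free expansion if unrestrained: δ_free = αΔT L = 16.7×10⁻⁶ × 173 × 1225 = 3.539 mm.
A stress of 72 MPa corresponds to the wall pushing the shaft back by σL/E = 72×1225/(121×10³) = 0.7289 mm.
The gap must absorb the remainder: g_min = 3.539 − 0.7289 = 2.81 mm.

g ≈ 2.81 mm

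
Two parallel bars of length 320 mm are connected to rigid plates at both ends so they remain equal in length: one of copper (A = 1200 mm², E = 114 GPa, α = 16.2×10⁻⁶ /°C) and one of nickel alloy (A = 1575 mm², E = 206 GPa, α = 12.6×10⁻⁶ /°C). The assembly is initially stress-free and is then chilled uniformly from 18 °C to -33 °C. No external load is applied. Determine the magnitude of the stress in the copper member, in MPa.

σ ≈ 14.7 MPa (tensile)

Equilibrium of a rigid end plate with no external load gives equal and opposite internal forces ±P in the two members. Since α_{copper} > α_{nickel alloy}, cooling drives the copper into tension and the nickel alloy into compression.
Compatibility of the two members (thermal + elastic change equal): (α₁ − α₂)ΔT = P·[1/(A₁E₁) + 1/(A₂E₂)].
|α₁ − α₂|·ΔT = 3.6×10⁻⁶ × 51 = 0.0001836.
1/(A₁E₁) + 1/(A₂E₂) = 1/(1200×114×10³) + 1/(1575×206×10³) = 1.039×10⁻⁸ N⁻¹.
P = 0.0001836 / 1.039×10⁻⁸ = 17670 N = 17.67 kN.
σ_{copper} = P/A₁ = 17670/1200 = 14.72 MPa, tensile.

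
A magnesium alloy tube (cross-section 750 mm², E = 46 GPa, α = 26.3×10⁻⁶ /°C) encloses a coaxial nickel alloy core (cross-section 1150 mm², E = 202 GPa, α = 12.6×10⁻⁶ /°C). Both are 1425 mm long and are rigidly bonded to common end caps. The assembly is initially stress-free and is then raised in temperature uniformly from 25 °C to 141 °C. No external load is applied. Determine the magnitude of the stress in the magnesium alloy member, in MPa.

σ ≈ 63.7 MPa (compressive)

Equilibrium of a rigid end plate with no external load gives equal and opposite internal forces ±P in the two members. Since α_{magnesium alloy} > α_{nickel alloy}, heating drives the magnesium alloy into compression and the nickel alloy into tension.
Compatibility of the two members (thermal + elastic change equal): (α₁ − α₂)ΔT = P·[1/(A₁E₁) + 1/(A₂E₂)].
|α₁ − α₂|·ΔT = 13.7×10⁻⁶ × 116 = 0.001589.
1/(A₁E₁) + 1/(A₂E₂) = 1/(750×46×10³) + 1/(1150×202×10³) = 3.329×10⁻⁸ N⁻¹.
So P = 0.001589 / 3.329×10⁻⁸ = 47.74 kN.
σ_{magnesium alloy} = P/A₁ = 47740/750 = 63.65 MPa, compressive.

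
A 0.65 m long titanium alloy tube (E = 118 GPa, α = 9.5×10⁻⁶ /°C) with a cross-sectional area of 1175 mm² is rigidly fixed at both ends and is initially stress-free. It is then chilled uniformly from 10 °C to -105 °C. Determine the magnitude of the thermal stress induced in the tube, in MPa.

σ ≈ 129 MPa (tensile)

Because both ends are immovable the net strain is zero, and the suppressed thermal strain is αΔT = 9.5×10⁻⁶ × 115 = 1092.5×10⁻⁶.
The stress required to suppress this strain is σ = Eε = 118×10³ × 1092.5×10⁻⁶ = 128.9 MPa, tensile since the tube is trying to contract.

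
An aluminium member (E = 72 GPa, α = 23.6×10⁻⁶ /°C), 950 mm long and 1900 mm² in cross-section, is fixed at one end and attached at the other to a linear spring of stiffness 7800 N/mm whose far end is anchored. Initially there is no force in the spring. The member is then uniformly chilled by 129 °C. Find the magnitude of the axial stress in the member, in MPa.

σ ≈ 11.3 MPa (tensile)

Free thermal contraction: δ_free = αΔT L = 23.6×10⁻⁶ × 129 × 950 = 2.892 mm.
Let P be the tensile force in the spring. The member extends elastically by PL/(AE) and the spring stretches by P/k; together these equal δ_free.
So P = δ_free / [L/(AE) + 1/k] = 2.892 / [ 950/(1900×72×10³) + 1/(7800) ].
P = 2.892 / 0.0001351 = 21400 N.
σ = P/A = 21400/1900 = 11.26 MPa.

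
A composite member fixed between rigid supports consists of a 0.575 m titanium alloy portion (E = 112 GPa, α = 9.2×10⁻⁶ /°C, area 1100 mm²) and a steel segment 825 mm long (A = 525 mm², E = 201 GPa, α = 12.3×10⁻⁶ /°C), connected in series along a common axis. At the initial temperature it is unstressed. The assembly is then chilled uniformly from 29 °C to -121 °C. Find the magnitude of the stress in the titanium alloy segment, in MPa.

With the walls removed the bar would change length by δ_free = Σ αᵢΔT Lᵢ = 9.2×10⁻⁶×150×575 + 12.3×10⁻⁶×150×825 = 2.316 mm.
The rigid supports impose zero overall length change; the single axial force P common to all segments must satisfy P Σ Lᵢ/(AᵢEᵢ) = δ_free.
The series flexibility is Σ Lᵢ/(AᵢEᵢ) = 575/(1100×112×10³) + 825/(525×201×10³) = 1.249×10⁻⁵ mm/N.
Hence P = δ_free / Σ(L/AE) = 2.316/1.249×10⁻⁵ = 185.5 kN (tensile).
σ_{titanium alloy} = P / A = 185500 / 1100 = 168.6 MPa.

σ ≈ 169 MPa (tensile)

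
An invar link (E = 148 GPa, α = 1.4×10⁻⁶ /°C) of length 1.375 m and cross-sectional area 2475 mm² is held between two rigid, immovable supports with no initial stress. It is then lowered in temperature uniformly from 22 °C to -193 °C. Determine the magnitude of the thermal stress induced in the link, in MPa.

The supports are rigid, so the total axial strain is zero. The restrained thermal strain is ε = αΔT = 1.4×10⁻⁶ × 215 = 301×10⁻⁶.
σ = EαΔT = 148×10³ × 1.4×10⁻⁶ × 215 = 44.55 MPa (tensile; the link is trying to contract).

σ ≈ 44.5 MPa (tensile)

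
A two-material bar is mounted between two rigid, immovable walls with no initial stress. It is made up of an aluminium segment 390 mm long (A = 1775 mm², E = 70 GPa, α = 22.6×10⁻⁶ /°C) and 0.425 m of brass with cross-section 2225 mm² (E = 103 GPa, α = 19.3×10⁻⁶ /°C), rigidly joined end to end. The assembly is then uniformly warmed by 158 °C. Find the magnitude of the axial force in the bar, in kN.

P ≈ 538 kN (compressive)

Free thermal expansion of the whole bar: Σ αᵢΔT Lᵢ = 22.6×10⁻⁶×158×390 + 19.3×10⁻⁶×158×425 = 2.689 mm.
Since the ends are fixed, an axial force P builds up, equal in every segment, with P · Σ Lᵢ/(AᵢEᵢ) = δ_free.
The series flexibility is Σ Lᵢ/(AᵢEᵢ) = 390/(1775×70×10³) + 425/(2225×103×10³) = 4.993×10⁻⁶ mm/N.
So P = 2.689 / 4.993×10⁻⁶ = 538.4 kN, compressive.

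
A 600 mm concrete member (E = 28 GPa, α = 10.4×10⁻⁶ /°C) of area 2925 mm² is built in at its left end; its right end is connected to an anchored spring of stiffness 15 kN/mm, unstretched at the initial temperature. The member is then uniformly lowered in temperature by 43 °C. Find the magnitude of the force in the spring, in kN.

Free thermal contraction: δ_free = αΔT L = 10.4×10⁻⁶ × 43 × 600 = 0.2683 mm.
With a force P in the spring, the elastic change of the member is PL/(AE) and that of the spring is P/k; compatibility requires their sum to equal δ_free.
P [ L/(AE) + 1/k ] = δ_free → P [ 600/(2925×28×10³) + 1/(15×10³) ] = 0.2683.
P = 0.2683 / 7.399×10⁻⁵ = 3626 N.

P ≈ 3.63 kN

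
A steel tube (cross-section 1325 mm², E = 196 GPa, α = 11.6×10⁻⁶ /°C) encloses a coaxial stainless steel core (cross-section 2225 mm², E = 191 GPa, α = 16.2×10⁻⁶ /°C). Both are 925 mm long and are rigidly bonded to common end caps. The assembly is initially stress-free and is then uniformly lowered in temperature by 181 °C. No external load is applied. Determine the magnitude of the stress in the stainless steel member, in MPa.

Both members must finish at the same length. With the larger α, the stainless steel tends to over-contract; the plates restrain it, putting the stainless steel in tension and the steel in compression. With no external load the two internal forces are equal and opposite, magnitude P.
Setting the final lengths equal and cancelling L: (α₁ − α₂)ΔT = P/(A₁E₁) + P/(A₂E₂).
|α₁ − α₂|·ΔT = 4.6×10⁻⁶ × 181 = 0.0008326.
1/(A₁E₁) + 1/(A₂E₂) = 1/(1325×196×10³) + 1/(2225×191×10³) = 6.204×10⁻⁹ N⁻¹.
So P = 0.0008326 / 6.204×10⁻⁹ = 134.2 kN.
σ_{stainless steel} = P/A₂ = 134200/2225 = 60.32 MPa, tensile.

σ ≈ 60.3 MPa (tensile)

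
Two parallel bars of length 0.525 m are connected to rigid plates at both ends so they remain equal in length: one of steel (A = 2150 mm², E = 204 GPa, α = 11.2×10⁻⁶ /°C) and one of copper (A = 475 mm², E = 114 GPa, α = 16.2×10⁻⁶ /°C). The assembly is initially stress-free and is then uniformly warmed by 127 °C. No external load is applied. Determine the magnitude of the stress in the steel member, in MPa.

σ ≈ 14.2 MPa (tensile)

Equilibrium of a rigid end plate with no external load gives equal and opposite internal forces ±P in the two members. Since α_{copper} > α_{steel}, heating drives the copper into compression and the steel into tension.
Setting the final lengths equal and cancelling L: (α₁ − α₂)ΔT = P/(A₁E₁) + P/(A₂E₂).
|α₁ − α₂|·ΔT = 5×10⁻⁶ × 127 = 0.000635.
1/(A₁E₁) + 1/(A₂E₂) = 1/(2150×204×10³) + 1/(475×114×10³) = 2.075×10⁻⁸ N⁻¹.
P = 0.000635 / 2.075×10⁻⁸ = 30610 N = 30.61 kN.
σ_{steel} = P/A₁ = 30610/2150 = 14.24 MPa, tensile.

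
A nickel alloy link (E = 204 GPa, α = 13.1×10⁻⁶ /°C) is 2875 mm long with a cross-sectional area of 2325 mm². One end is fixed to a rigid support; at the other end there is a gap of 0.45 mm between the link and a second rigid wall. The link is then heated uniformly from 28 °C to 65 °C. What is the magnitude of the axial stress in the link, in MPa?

σ ≈ 66.9 MPa (compressive)

Unrestrained expansion: δ_free = αΔT L = 13.1×10⁻⁶ × 37 × 2875 = 1.394 mm.
This exceeds the 0.45 mm gap, so the wall pushes back. The portion of expansion that must be recovered elastically is δ_free − gap = 1.394 − 0.45 = 0.9435 mm.
Compatibility: PL/(AE) = 0.9435 mm, so σ = P/A = E × (0.9435/2875) = 66.95 MPa.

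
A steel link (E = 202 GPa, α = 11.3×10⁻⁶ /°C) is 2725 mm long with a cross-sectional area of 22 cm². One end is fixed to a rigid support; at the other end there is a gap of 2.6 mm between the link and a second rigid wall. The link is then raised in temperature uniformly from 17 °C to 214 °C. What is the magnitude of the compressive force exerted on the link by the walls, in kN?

P ≈ 565 kN

Free thermal elongation = αΔT L = 11.3×10⁻⁶ × 197 × 2725 = 6.066 mm.
After closing the 2.6 mm clearance, 6.066 − 2.6 = 3.466 mm of expansion remains to be suppressed by the wall.
So σ = E(δ_free − g)/L = 202×10³ × 3.466/2725 = 256.9 MPa.
Force on the wall = σA = 256.9 × 2200 mm² = 565.3 kN.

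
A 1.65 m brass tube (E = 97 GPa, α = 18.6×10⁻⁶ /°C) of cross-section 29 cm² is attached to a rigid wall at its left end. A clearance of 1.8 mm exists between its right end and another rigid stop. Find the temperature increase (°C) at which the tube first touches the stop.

Contact occurs when the free expansion equals the gap: αΔT L = 1.8 mm.
So ΔT = g/(αL) = 1.8/(18.6×10⁻⁶ × 1650) = 58.65 °C.

ΔT ≈ 58.7 °C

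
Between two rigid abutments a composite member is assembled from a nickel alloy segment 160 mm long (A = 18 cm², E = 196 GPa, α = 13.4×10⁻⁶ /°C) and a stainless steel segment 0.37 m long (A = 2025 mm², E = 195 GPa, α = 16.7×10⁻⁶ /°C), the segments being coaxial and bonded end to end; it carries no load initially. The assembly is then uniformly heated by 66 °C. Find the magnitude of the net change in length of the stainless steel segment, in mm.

Free thermal expansion of the whole bar: Σ αᵢΔT Lᵢ = 13.4×10⁻⁶×66×160 + 16.7×10⁻⁶×66×370 = 0.5493 mm.
The rigid supports impose zero overall length change; the single axial force P common to all segments must satisfy P Σ Lᵢ/(AᵢEᵢ) = δ_free.
Σ Lᵢ/(AᵢEᵢ) = 160/(1800×196×10³) + 370/(2025×195×10³) = 1.391×10⁻⁶ mm/N.
P = 0.5493 / 1.391×10⁻⁶ = 395000 N = 395 kN, compressive.
For the stainless steel segment, free thermal change = 16.7×10⁻⁶×66×370 = 0.4078 mm and elastic change from P = 395000×370/(2025×195×10³) = 0.3702 mm; these oppose, so the net change is 0.0377 mm (segment lengthens).

|ΔL| ≈ 0.0377 mm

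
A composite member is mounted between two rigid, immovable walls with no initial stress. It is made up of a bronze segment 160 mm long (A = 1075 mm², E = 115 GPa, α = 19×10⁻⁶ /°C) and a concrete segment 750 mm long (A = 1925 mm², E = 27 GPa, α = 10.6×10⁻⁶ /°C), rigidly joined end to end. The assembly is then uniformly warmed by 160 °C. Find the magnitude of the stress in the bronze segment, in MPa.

With the walls removed the bar would change length by δ_free = Σ αᵢΔT Lᵢ = 19×10⁻⁶×160×160 + 10.6×10⁻⁶×160×750 = 1.758 mm.
Since the ends are fixed, an axial force P builds up, equal in every segment, with P · Σ Lᵢ/(AᵢEᵢ) = δ_free.
Σ Lᵢ/(AᵢEᵢ) = 160/(1075×115×10³) + 750/(1925×27×10³) = 1.572×10⁻⁵ mm/N.
So P = 1.758 / 1.572×10⁻⁵ = 111.8 kN, compressive.
σ_{bronze} = P / A = 111800 / 1075 = 104 MPa.

σ ≈ 104 MPa (compressive)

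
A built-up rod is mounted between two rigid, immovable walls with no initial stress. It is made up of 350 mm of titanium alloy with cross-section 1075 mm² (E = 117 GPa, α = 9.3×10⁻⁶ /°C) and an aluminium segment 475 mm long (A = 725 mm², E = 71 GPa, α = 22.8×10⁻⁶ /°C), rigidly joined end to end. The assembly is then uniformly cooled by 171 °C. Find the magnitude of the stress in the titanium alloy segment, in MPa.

With the walls removed the bar would change length by δ_free = Σ αᵢΔT Lᵢ = 9.3×10⁻⁶×171×350 + 22.8×10⁻⁶×171×475 = 2.409 mm.
The rigid supports impose zero overall length change; the single axial force P common to all segments must satisfy P Σ Lᵢ/(AᵢEᵢ) = δ_free.
Σ Lᵢ/(AᵢEᵢ) = 350/(1075×117×10³) + 475/(725×71×10³) = 1.201×10⁻⁵ mm/N.
P = 2.409 / 1.201×10⁻⁵ = 200500 N = 200.5 kN, tensile.
σ_{titanium alloy} = P / A = 200500 / 1075 = 186.5 MPa.

σ ≈ 187 MPa (tensile)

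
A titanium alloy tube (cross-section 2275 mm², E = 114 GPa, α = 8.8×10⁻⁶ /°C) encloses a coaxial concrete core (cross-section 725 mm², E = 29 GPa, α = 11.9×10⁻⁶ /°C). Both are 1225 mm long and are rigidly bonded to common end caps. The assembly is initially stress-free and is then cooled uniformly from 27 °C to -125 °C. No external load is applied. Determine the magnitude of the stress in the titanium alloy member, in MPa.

Both members must finish at the same length. With the larger α, the concrete tends to over-contract; the plates restrain it, putting the concrete in tension and the titanium alloy in compression. With no external load the two internal forces are equal and opposite, magnitude P.
Compatibility of the two members (thermal + elastic change equal): (α₁ − α₂)ΔT = P·[1/(A₁E₁) + 1/(A₂E₂)].
|α₁ − α₂|·ΔT = 3.1×10⁻⁶ × 152 = 0.0004712.
1/(A₁E₁) + 1/(A₂E₂) = 1/(2275×114×10³) + 1/(725×29×10³) = 5.142×10⁻⁸ N⁻¹.
So P = 0.0004712 / 5.142×10⁻⁸ = 9.164 kN.
σ_{titanium alloy} = P/A₁ = 9164/2275 = 4.028 MPa, compressive.

σ ≈ 4.03 MPa (compressive)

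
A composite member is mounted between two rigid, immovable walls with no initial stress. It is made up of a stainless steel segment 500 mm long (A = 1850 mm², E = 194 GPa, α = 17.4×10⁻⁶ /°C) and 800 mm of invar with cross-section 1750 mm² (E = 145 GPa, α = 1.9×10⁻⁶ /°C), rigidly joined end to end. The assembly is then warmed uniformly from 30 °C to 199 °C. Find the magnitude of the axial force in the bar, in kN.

P ≈ 380 kN (compressive)

Free thermal expansion of the whole bar: Σ αᵢΔT Lᵢ = 17.4×10⁻⁶×169×500 + 1.9×10⁻⁶×169×800 = 1.727 mm.
The rigid supports impose zero overall length change; the single axial force P common to all segments must satisfy P Σ Lᵢ/(AᵢEᵢ) = δ_free.
The series flexibility is Σ Lᵢ/(AᵢEᵢ) = 500/(1850×194×10³) + 800/(1750×145×10³) = 4.546×10⁻⁶ mm/N.
So P = 1.727 / 4.546×10⁻⁶ = 379.9 kN, compressive.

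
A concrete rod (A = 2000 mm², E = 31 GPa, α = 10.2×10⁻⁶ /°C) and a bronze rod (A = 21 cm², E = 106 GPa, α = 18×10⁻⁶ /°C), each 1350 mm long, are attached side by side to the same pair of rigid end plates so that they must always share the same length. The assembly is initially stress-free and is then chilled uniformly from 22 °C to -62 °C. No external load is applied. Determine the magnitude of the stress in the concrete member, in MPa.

The bronze has the larger α, so on cooling it would change length more than the concrete if both were free. The rigid plates force a common final length, so the bronze is put into tension and the concrete into compression, with equal and opposite forces P (no external load).
Setting the final lengths equal and cancelling L: (α₁ − α₂)ΔT = P/(A₁E₁) + P/(A₂E₂).
|α₁ − α₂|·ΔT = 7.8×10⁻⁶ × 84 = 0.0006552.
1/(A₁E₁) + 1/(A₂E₂) = 1/(2000×31×10³) + 1/(2100×106×10³) = 2.062×10⁻⁸ N⁻¹.
P = 0.0006552 / 2.062×10⁻⁸ = 31770 N = 31.77 kN.
σ_{concrete} = P/A₁ = 31770/2000 = 15.89 MPa, compressive.

σ ≈ 15.9 MPa (compressive)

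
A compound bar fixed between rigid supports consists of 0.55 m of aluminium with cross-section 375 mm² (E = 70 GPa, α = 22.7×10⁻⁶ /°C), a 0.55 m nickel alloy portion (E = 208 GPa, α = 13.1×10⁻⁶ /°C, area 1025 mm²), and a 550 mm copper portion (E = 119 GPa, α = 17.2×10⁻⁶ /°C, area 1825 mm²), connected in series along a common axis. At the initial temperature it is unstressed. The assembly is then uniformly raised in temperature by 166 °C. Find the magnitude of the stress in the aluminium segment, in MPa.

If the supports were absent, the total length change would be Σ αᵢΔT Lᵢ = 22.7×10⁻⁶×166×550 + 13.1×10⁻⁶×166×550 + 17.2×10⁻⁶×166×550 = 4.839 mm.
Since the ends are fixed, an axial force P builds up, equal in every segment, with P · Σ Lᵢ/(AᵢEᵢ) = δ_free.
The series flexibility is Σ Lᵢ/(AᵢEᵢ) = 550/(375×70×10³) + 550/(1025×208×10³) + 550/(1825×119×10³) = 2.606×10⁻⁵ mm/N.
P = 4.839 / 2.606×10⁻⁵ = 185600 N = 185.6 kN, compressive.
σ_{aluminium} = P / A = 185600 / 375 = 495.1 MPa.

σ ≈ 495 MPa (compressive)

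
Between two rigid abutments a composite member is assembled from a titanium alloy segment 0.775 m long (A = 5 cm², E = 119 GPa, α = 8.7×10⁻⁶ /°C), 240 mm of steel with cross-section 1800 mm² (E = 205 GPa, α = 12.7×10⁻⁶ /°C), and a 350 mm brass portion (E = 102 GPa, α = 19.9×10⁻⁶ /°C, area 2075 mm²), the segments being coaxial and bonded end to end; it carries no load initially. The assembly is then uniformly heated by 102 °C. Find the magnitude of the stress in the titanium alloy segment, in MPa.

With the walls removed the bar would change length by δ_free = Σ αᵢΔT Lᵢ = 8.7×10⁻⁶×102×775 + 12.7×10⁻⁶×102×240 + 19.9×10⁻⁶×102×350 = 1.709 mm.
Since the ends are fixed, an axial force P builds up, equal in every segment, with P · Σ Lᵢ/(AᵢEᵢ) = δ_free.
Σ Lᵢ/(AᵢEᵢ) = 775/(500×119×10³) + 240/(1800×205×10³) + 350/(2075×102×10³) = 1.533×10⁻⁵ mm/N.
P = 1.709 / 1.533×10⁻⁵ = 111500 N = 111.5 kN, compressive.
σ_{titanium alloy} = P / A = 111500 / 500 = 223 MPa.

σ ≈ 223 MPa (compressive)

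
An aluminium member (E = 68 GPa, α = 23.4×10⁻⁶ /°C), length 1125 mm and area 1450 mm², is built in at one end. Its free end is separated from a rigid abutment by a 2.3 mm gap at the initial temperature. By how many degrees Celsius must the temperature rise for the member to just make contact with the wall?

The gap closes when αΔT L = 2.3 mm, since the member is still unstressed at that instant.
ΔT = 2.3 / (23.4×10⁻⁶ × 1125) = 87.37 °C.

ΔT ≈ 87.4 °C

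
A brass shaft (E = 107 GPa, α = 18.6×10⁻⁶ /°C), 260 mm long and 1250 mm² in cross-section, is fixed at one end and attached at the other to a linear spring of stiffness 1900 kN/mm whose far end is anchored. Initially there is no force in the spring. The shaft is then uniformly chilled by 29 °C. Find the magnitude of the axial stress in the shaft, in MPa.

The unrestrained thermal change is αΔT L = 18.6×10⁻⁶ × 29 × 260 = 0.1402 mm.
With a force P in the spring, the elastic change of the shaft is PL/(AE) and that of the spring is P/k; compatibility requires their sum to equal δ_free.
P [ L/(AE) + 1/k ] = δ_free → P [ 260/(1250×107×10³) + 1/(1900×10³) ] = 0.1402.
P = 0.1402 / 2.47×10⁻⁶ = 56770 N.
σ = P/A = 56770/1250 = 45.42 MPa.

σ ≈ 45.4 MPa (tensile)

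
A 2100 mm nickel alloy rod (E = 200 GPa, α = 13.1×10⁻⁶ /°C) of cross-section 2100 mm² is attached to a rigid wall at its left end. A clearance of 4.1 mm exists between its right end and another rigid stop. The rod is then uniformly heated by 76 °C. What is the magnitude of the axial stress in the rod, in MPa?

σ ≈ 0 MPa

If the wall were absent the rod would grow by αΔT L = 13.1×10⁻⁶ × 76 × 2100 = 2.091 mm.
This is smaller than the 4.1 mm clearance, so the rod expands freely without reaching the stop — the stress is zero.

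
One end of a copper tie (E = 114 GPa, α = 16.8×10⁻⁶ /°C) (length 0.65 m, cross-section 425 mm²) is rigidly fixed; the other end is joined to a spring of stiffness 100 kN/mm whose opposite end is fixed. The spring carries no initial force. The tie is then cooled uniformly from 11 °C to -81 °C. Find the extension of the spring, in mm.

δ ≈ 0.429 mm

The unrestrained thermal change is αΔT L = 16.8×10⁻⁶ × 92 × 650 = 1.005 mm.
With a force P in the spring, the elastic change of the tie is PL/(AE) and that of the spring is P/k; compatibility requires their sum to equal δ_free.
So P = δ_free / [L/(AE) + 1/k] = 1.005 / [ 650/(425×114×10³) + 1/(100×10³) ].
P = 1.005 / 2.342×10⁻⁵ = 42900 N.
Spring extension = P/k = 42900/(100×10³) = 0.429 mm.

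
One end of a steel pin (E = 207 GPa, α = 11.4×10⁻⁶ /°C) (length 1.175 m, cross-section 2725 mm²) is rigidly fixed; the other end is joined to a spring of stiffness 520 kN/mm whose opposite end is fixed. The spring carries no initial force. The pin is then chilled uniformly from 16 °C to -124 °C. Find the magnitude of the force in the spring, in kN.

P ≈ 468 kN

If the spring were absent the pin would shorten by αΔT L = 11.4×10⁻⁶ × 140 × 1175 = 1.875 mm.
Let P be the tensile force in the spring. The pin extends elastically by PL/(AE) and the spring stretches by P/k; together these equal δ_free.
So P = δ_free / [L/(AE) + 1/k] = 1.875 / [ 1175/(2725×207×10³) + 1/(520×10³) ].
P = 1.875 / 4.006×10⁻⁶ = 468100 N.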